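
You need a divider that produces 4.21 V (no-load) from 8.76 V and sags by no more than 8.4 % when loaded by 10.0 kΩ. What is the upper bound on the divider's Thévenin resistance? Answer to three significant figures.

R_th ≤ 917 Ω

Loading drop = R_th/(R_th + R_L) ≤ 0.0840, so R_th ≤ R_L · ε/(1−ε) = 10.0 kΩ × 0.0840/0.9160 = 917 Ω.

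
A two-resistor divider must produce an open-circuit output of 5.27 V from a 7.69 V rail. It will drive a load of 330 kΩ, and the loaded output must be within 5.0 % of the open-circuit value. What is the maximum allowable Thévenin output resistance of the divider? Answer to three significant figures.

Loading drop = R_th/(R_th + R_L) ≤ 0.0500, so R_th ≤ R_L · ε/(1−ε) = 330 kΩ × 0.0500/0.9500 = 17.4 kΩ.

R_th ≤ 17.4 kΩ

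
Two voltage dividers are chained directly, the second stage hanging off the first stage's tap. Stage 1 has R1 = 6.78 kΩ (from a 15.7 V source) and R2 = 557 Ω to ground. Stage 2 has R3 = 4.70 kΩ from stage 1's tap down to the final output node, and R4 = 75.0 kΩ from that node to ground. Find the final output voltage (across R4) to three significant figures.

V_out ≈ 1.11 V

Stage 2 presents R3+R4 = 79700 Ω as a load on stage 1's tap.
Stage 1's lower leg becomes R2‖(R3+R4) = 553.1 Ω, so V_mid = 15.7 × 553.1/7333 = 1.184 V.
Stage 2 is itself unloaded: V_out = V_mid × R4/(R3+R4) = 1.184 × 75000/79700 = 1.11 V.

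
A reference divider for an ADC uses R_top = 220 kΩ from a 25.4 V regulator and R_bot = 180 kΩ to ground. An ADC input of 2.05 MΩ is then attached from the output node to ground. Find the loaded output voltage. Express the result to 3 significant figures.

The load sits in parallel with R_bot: R_bot‖R_L = (180 × 2050) / (180 + 2050) = 165.5 kΩ.
V_out = 25.4 × 165.5 / (220 + 165.5) = 25.4 × 165.5/385.5 = 10.9 V.

V_out ≈ 10.9 V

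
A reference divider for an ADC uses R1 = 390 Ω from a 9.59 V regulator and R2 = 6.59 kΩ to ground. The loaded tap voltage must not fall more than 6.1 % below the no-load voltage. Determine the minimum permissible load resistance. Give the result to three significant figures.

Output resistance R_th = R1‖R2 = (390 × 6590)/6980 = 368.2 Ω.
The fractional drop is R_th/(R_th + R_L); requiring this ≤ 0.0610 gives R_L ≥ R_th(1/0.0610 − 1) = 368.2 × 15.39 = 5.67 kΩ.

R_L(min) ≈ 5.67 kΩ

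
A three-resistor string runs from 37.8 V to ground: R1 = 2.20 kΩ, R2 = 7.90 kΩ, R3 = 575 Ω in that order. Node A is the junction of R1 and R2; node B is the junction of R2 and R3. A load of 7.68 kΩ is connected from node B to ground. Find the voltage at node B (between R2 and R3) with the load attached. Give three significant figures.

V ≈ 1.90 V

At node B, R3 is in parallel with the load: R3‖R_L = 534.9 Ω.
Below node A the resistance is R2 + (R3‖R_L) = 8435 Ω, so V_A = 37.8 × 8435/10630 = 29.98 V.
Then V_B = V_A × (R3‖R_L)/(R2 + R3‖R_L) = 29.98 × 534.9/8435 = 1.90 V.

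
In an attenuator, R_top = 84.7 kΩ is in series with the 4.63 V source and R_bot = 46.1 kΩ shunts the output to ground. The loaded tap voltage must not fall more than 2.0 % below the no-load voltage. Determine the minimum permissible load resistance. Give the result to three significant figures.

Output resistance R_th = R_top‖R_bot = (84.7 × 46.1)/130.8 = 29.85 kΩ.
The fractional drop is R_th/(R_th + R_L); requiring this ≤ 0.0200 gives R_L ≥ R_th(1/0.0200 − 1) = 29.85 × 49.00 = 1.46 MΩ.

R_L(min) ≈ 1.46 MΩ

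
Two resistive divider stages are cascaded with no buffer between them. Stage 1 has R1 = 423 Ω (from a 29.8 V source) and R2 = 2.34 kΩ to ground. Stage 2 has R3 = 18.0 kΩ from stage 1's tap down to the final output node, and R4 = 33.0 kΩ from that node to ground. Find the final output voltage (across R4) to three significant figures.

Stage 2 presents R3+R4 = 51000 Ω as a load on stage 1's tap.
Stage 1's lower leg becomes R2‖(R3+R4) = 2237 Ω, so V_mid = 29.8 × 2237/2660 = 25.06 V.
Stage 2 is itself unloaded: V_out = V_mid × R4/(R3+R4) = 25.06 × 33000/51000 = 16.2 V.

V_out ≈ 16.2 V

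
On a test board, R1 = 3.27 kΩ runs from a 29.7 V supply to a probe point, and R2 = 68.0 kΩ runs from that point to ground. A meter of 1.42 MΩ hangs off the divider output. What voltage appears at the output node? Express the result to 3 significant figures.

V_out ≈ 28.3 V

The load sits in parallel with R2: R2‖R_L = (68.0 × 1420) / (68.0 + 1420) = 64.89 kΩ.
V_out = 29.7 × 64.89 / (3.27 + 64.89) = 29.7 × 64.89/68.16 = 28.3 V.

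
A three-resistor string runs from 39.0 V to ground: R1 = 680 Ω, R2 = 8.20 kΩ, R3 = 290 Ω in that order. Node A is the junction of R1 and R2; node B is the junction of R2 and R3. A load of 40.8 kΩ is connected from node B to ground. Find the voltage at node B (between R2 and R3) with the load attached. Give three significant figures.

V ≈ 1.22 V

At node B, R3 is in parallel with the load: R3‖R_L = 288.0 Ω.
Below node A the resistance is R2 + (R3‖R_L) = 8488 Ω, so V_A = 39.0 × 8488/9168 = 36.11 V.
Then V_B = V_A × (R3‖R_L)/(R2 + R3‖R_L) = 36.11 × 288.0/8488 = 1.22 V.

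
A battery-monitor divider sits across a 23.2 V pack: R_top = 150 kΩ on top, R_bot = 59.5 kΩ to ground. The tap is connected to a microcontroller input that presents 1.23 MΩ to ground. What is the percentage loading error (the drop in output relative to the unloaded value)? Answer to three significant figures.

The divider's output (Thévenin) resistance is R_top‖R_bot = 42.60 kΩ.
Fractional drop under load = R_th/(R_th + R_L) = 42.60 / (42.60 + 1230) = 0.03348.
So the output falls by 3.35 %.

3.35 %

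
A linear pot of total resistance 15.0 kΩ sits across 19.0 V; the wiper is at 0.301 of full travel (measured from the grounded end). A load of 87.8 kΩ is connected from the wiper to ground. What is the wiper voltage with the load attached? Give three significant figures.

V ≈ 5.52 V

The wiper splits the pot into (1−α)R = 10.49 kΩ above and αR = 4.515 kΩ below.
Lower section ‖ load = 4.294 kΩ.
V_wiper = 19.0 × 4.294/(10.49 + 4.294) = 5.52 V.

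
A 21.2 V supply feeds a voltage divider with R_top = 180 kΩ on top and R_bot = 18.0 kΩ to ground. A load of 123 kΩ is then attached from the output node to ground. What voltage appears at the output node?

The load sits in parallel with R_bot: R_bot‖R_L = (18.0 × 123) / (18.0 + 123) = 15.70 kΩ.
V_out = 21.2 × 15.70 / (180 + 15.70) = 21.2 × 15.70/195.7 = 1.70 V.

V_out ≈ 1.70 V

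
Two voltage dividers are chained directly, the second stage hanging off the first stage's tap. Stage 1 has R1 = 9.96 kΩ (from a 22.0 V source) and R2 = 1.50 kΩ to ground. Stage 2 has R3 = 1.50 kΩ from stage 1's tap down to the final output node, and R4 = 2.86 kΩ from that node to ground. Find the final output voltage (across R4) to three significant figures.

V_out ≈ 1.45 V

Stage 2 presents R3+R4 = 4.360 kΩ as a load on stage 1's tap.
Stage 1's lower leg becomes R2‖(R3+R4) = 1.116 kΩ, so V_mid = 22.0 × 1.116/11.08 = 2.217 V.
Stage 2 is itself unloaded: V_out = V_mid × R4/(R3+R4) = 2.217 × 2.86/4.360 = 1.45 V.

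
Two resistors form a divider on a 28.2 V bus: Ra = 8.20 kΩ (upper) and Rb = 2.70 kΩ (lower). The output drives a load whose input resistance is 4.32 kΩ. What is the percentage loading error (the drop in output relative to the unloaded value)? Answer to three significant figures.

32.0 %

Unloaded V = 28.2 × 2.70/10.90 = 6.985 V.
Loaded: Rb‖R_L = 1.662 kΩ, giving V = 28.2 × 1.662/9.862 = 4.751 V.
Drop = (6.985 − 4.751) / 6.985 = 32.0 %.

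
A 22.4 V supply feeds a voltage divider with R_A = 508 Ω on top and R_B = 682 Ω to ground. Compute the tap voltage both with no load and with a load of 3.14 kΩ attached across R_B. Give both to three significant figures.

Open-circuit: V = 22.4 × 682/(508 + 682) = 12.8 V.
With the load, R_B becomes R_B‖R_L = 560.3 Ω, so V = 22.4 × 560.3/1068 = 11.7 V.

Unloaded: 12.8 V; loaded: 11.7 V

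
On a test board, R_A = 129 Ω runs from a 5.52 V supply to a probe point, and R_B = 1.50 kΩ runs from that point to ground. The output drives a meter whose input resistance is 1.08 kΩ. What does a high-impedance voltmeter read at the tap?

The load sits in parallel with R_B: R_B‖R_L = (1500 × 1080) / (1500 + 1080) = 627.9 Ω.
V_out = 5.52 × 627.9 / (129 + 627.9) = 5.52 × 627.9/756.9 = 4.58 V.

V_out ≈ 4.58 V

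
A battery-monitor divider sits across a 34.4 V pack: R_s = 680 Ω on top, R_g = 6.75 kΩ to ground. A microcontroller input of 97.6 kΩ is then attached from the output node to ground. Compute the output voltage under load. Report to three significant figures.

V_out ≈ 31.1 V

The load sits in parallel with R_g: R_g‖R_L = (6750 × 97600) / (6750 + 97600) = 6313 Ω.
V_out = 34.4 × 6313 / (680 + 6313) = 34.4 × 6313/6993 = 31.1 V.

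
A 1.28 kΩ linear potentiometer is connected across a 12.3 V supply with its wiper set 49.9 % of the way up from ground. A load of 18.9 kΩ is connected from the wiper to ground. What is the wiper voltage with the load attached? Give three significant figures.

V ≈ 6.04 V

The wiper splits the pot into (1−α)R = 641.3 Ω above and αR = 638.7 Ω below.
Lower section ‖ load = 617.8 Ω.
V_wiper = 12.3 × 617.8/(641.3 + 617.8) = 6.04 V.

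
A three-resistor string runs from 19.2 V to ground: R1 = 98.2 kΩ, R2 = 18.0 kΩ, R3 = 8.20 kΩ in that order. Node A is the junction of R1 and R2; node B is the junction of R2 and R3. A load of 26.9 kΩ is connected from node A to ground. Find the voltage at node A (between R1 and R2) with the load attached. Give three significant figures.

V ≈ 2.29 V

Below node A the series string R2+R3 = 26.20 kΩ sits in parallel with the 26.9 kΩ load: 13.27 kΩ.
V_A = 19.2 × 13.27/(98.2 + 13.27) = 2.29 V.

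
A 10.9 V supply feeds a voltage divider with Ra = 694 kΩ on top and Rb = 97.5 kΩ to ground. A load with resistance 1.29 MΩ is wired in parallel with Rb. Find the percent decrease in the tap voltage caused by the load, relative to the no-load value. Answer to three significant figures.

6.22 %

The divider's output (Thévenin) resistance is Ra‖Rb = 85.49 kΩ.
Fractional drop under load = R_th/(R_th + R_L) = 85.49 / (85.49 + 1290) = 0.06215.
So the output falls by 6.22 %.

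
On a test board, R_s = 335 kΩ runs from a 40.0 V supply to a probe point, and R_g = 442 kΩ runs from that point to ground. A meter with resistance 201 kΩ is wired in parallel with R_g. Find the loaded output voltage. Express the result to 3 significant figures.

The load sits in parallel with R_g: R_g‖R_L = (442 × 201) / (442 + 201) = 138.2 kΩ.
V_out = 40.0 × 138.2 / (335 + 138.2) = 40.0 × 138.2/473.2 = 11.7 V.

V_out ≈ 11.7 V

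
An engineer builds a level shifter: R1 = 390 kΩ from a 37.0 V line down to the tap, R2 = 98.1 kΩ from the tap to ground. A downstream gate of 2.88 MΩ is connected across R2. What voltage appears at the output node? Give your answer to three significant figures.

The load sits in parallel with R2: R2‖R_L = (98.1 × 2880) / (98.1 + 2880) = 94.87 kΩ.
V_out = 37.0 × 94.87 / (390 + 94.87) = 37.0 × 94.87/484.9 = 7.24 V.

V_out ≈ 7.24 V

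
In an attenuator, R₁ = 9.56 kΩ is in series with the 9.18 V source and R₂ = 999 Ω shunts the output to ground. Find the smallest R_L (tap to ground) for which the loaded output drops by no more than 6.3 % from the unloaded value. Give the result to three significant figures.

R_L(min) ≈ 13.5 kΩ

Output resistance R_th = R₁‖R₂ = (9560 × 999)/10560 = 904.5 Ω.
The fractional drop is R_th/(R_th + R_L); requiring this ≤ 0.0630 gives R_L ≥ R_th(1/0.0630 − 1) = 904.5 × 14.87 = 13.5 kΩ.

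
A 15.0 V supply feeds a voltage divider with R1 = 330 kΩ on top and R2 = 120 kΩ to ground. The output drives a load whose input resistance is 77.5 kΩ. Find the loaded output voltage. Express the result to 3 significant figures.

V_out ≈ 1.87 V

The load sits in parallel with R2: R2‖R_L = (120 × 77.5) / (120 + 77.5) = 47.09 kΩ.
V_out = 15.0 × 47.09 / (330 + 47.09) = 15.0 × 47.09/377.1 = 1.87 V.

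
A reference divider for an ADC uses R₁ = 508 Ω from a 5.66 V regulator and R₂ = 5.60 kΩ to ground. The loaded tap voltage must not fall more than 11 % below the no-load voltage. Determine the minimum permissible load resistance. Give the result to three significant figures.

R_L(min) ≈ 3.77 kΩ

Output resistance R_th = R₁‖R₂ = (508 × 5600)/6108 = 465.7 Ω.
The fractional drop is R_th/(R_th + R_L); requiring this ≤ 0.110 gives R_L ≥ R_th(1/0.110 − 1) = 465.7 × 8.091 = 3.77 kΩ.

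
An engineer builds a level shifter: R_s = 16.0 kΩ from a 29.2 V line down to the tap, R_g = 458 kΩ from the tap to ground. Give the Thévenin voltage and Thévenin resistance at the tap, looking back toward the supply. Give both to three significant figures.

V_th = 28.2 V, R_th = 15.5 kΩ

V_th is the open-circuit tap voltage: 29.2 × 458/(16.0 + 458) = 28.2 V.
With the supply zeroed, R_s and R_g appear in parallel from the tap: R_th = R_s‖R_g = (16.0 × 458)/474.0 = 15.5 kΩ.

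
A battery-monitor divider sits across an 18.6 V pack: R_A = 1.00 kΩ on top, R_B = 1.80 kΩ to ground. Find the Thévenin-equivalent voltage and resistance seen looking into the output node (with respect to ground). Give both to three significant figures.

V_th = 12.0 V, R_th = 643 Ω

V_th is the open-circuit tap voltage: 18.6 × 1.80/(1.00 + 1.80) = 12.0 V.
With the supply zeroed, R_A and R_B appear in parallel from the tap: R_th = R_A‖R_B = (1.00 × 1.80)/2.800 = 643 Ω.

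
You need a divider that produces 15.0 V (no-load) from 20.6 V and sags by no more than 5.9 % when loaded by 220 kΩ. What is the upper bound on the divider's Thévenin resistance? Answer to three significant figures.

R_th ≤ 13.8 kΩ

Loading drop = R_th/(R_th + R_L) ≤ 0.0590, so R_th ≤ R_L · ε/(1−ε) = 220 kΩ × 0.0590/0.9410 = 13.8 kΩ.
(Any R1, R2 with R2/(R1+R2) = 0.728 and R1‖R2 ≤ 13.8 kΩ will meet the spec.)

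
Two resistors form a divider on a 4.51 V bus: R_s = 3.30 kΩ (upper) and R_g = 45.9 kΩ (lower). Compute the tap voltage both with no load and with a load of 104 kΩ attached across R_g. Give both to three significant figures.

Unloaded: 4.21 V; loaded: 4.09 V

Open-circuit: V = 4.51 × 45.9/(3.30 + 45.9) = 4.21 V.
With the load, R_g becomes R_g‖R_L = 31.85 kΩ, so V = 4.51 × 31.85/35.15 = 4.09 V.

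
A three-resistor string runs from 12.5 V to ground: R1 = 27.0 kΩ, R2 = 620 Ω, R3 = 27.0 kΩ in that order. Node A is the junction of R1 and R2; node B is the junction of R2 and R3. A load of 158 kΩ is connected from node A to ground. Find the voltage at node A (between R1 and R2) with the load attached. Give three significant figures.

Below node A the series string R2+R3 = 27620 Ω sits in parallel with the 158000 Ω load: 23510 Ω.
V_A = 12.5 × 23510/(27000 + 23510) = 5.82 V.

V ≈ 5.82 V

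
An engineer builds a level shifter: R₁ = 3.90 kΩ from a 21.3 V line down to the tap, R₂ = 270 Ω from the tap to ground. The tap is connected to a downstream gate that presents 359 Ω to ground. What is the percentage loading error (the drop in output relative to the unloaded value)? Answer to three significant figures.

The divider's output (Thévenin) resistance is R₁‖R₂ = 252.5 Ω.
Fractional drop under load = R_th/(R_th + R_L) = 252.5 / (252.5 + 359) = 0.4129.
So the output falls by 41.3 %.

41.3 %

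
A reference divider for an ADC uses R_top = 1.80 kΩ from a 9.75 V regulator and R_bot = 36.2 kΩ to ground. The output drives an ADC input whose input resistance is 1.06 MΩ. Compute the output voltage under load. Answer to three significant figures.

V_out ≈ 9.27 V

The load sits in parallel with R_bot: R_bot‖R_L = (36.2 × 1060) / (36.2 + 1060) = 35.00 kΩ.
V_out = 9.75 × 35.00 / (1.80 + 35.00) = 9.75 × 35.00/36.80 = 9.27 V.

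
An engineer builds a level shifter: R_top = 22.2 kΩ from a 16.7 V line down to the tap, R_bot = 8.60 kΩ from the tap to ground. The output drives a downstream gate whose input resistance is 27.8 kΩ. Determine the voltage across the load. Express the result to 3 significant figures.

The load sits in parallel with R_bot: R_bot‖R_L = (8.60 × 27.8) / (8.60 + 27.8) = 6.568 kΩ.
V_out = 16.7 × 6.568 / (22.2 + 6.568) = 16.7 × 6.568/28.77 = 3.81 V.

V_out ≈ 3.81 V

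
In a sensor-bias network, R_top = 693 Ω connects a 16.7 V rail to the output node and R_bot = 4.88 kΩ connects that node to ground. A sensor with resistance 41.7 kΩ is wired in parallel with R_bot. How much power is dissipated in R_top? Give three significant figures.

P ≈ 7.54 mW

Total resistance from the source is R_top + (R_bot‖R_L) = 5062 Ω, so I = 16.7/5062 Ω = 3.299 mA.
P = I²·R_top = (3.299 mA)² × 693 Ω = 7.54 mW.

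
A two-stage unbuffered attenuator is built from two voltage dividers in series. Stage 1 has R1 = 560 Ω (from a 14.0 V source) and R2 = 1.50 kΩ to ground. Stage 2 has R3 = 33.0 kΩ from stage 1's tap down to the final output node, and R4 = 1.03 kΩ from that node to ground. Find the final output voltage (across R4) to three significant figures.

V_out ≈ 0.305 V

Stage 2 presents R3+R4 = 34030 Ω as a load on stage 1's tap.
Stage 1's lower leg becomes R2‖(R3+R4) = 1437 Ω, so V_mid = 14.0 × 1437/1997 = 10.07 V.
Stage 2 is itself unloaded: V_out = V_mid × R4/(R3+R4) = 10.07 × 1030/34030 = 0.305 V.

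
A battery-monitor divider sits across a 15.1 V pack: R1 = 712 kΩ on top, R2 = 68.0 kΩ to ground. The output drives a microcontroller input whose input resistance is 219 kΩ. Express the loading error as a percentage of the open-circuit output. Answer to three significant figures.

The divider's output (Thévenin) resistance is R1‖R2 = 62.07 kΩ.
Fractional drop under load = R_th/(R_th + R_L) = 62.07 / (62.07 + 219) = 0.2208.
So the output falls by 22.1 %.

22.1 %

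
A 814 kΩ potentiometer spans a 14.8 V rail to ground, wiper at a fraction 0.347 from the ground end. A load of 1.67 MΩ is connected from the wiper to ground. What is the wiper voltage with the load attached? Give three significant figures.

V ≈ 4.62 V

The wiper splits the pot into (1−α)R = 531.5 kΩ above and αR = 282.5 kΩ below.
Lower section ‖ load = 241.6 kΩ.
V_wiper = 14.8 × 241.6/(531.5 + 241.6) = 4.62 V.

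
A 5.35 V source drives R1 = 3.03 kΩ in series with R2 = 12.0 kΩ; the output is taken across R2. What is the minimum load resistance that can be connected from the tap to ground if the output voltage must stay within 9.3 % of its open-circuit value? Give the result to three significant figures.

Output resistance R_th = R1‖R2 = (3.03 × 12.0)/15.03 = 2.419 kΩ.
The fractional drop is R_th/(R_th + R_L); requiring this ≤ 0.0930 gives R_L ≥ R_th(1/0.0930 − 1) = 2.419 × 9.753 = 23.6 kΩ.

R_L(min) ≈ 23.6 kΩ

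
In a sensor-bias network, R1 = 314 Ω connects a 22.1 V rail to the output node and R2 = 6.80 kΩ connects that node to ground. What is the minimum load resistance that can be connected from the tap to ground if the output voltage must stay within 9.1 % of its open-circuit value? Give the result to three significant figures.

R_L(min) ≈ 3.00 kΩ

Output resistance R_th = R1‖R2 = (314 × 6800)/7114 = 300.1 Ω.
The fractional drop is R_th/(R_th + R_L); requiring this ≤ 0.0910 gives R_L ≥ R_th(1/0.0910 − 1) = 300.1 × 9.989 = 3.00 kΩ.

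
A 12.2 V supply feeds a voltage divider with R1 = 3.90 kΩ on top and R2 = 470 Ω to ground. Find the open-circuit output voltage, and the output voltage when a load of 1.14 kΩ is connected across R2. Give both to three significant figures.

Open-circuit: V = 12.2 × 470/(3900 + 470) = 1.31 V.
With the load, R2 becomes R2‖R_L = 332.8 Ω, so V = 12.2 × 332.8/4233 = 0.959 V.

Unloaded: 1.31 V; loaded: 0.959 V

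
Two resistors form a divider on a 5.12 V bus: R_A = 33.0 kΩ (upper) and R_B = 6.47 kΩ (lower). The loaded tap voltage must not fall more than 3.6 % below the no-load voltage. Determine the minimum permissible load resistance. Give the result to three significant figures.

Output resistance R_th = R_A‖R_B = (33.0 × 6.47)/39.47 = 5.409 kΩ.
The fractional drop is R_th/(R_th + R_L); requiring this ≤ 0.0360 gives R_L ≥ R_th(1/0.0360 − 1) = 5.409 × 26.78 = 145 kΩ.

R_L(min) ≈ 145 kΩ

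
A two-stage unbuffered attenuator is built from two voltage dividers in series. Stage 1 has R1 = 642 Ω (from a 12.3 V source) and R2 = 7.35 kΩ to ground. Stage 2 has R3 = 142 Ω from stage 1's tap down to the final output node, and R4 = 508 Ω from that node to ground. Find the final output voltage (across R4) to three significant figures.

Stage 2 presents R3+R4 = 650.0 Ω as a load on stage 1's tap.
Stage 1's lower leg becomes R2‖(R3+R4) = 597.2 Ω, so V_mid = 12.3 × 597.2/1239 = 5.928 V.
Stage 2 is itself unloaded: V_out = V_mid × R4/(R3+R4) = 5.928 × 508/650.0 = 4.63 V.

V_out ≈ 4.63 V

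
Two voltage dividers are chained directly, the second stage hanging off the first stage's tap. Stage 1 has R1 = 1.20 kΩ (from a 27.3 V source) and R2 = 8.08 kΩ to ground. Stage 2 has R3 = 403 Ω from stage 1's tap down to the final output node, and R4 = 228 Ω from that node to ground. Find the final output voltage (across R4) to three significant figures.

V_out ≈ 3.23 V

Stage 2 presents R3+R4 = 631.0 Ω as a load on stage 1's tap.
Stage 1's lower leg becomes R2‖(R3+R4) = 585.3 Ω, so V_mid = 27.3 × 585.3/1785 = 8.950 V.
Stage 2 is itself unloaded: V_out = V_mid × R4/(R3+R4) = 8.950 × 228/631.0 = 3.23 V.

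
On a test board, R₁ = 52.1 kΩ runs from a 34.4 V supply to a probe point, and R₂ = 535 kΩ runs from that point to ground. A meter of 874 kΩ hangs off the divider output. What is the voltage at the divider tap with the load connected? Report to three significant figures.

V_out ≈ 29.7 V

The load sits in parallel with R₂: R₂‖R_L = (535 × 874) / (535 + 874) = 331.9 kΩ.
V_out = 34.4 × 331.9 / (52.1 + 331.9) = 34.4 × 331.9/384.0 = 29.7 V.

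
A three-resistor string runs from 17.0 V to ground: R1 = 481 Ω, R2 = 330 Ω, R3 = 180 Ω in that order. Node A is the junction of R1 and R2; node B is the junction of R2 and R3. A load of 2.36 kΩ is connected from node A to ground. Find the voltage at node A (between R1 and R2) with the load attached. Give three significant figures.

V ≈ 7.92 V

Below node A the series string R2+R3 = 510.0 Ω sits in parallel with the 2360 Ω load: 419.4 Ω.
V_A = 17.0 × 419.4/(481 + 419.4) = 7.92 V.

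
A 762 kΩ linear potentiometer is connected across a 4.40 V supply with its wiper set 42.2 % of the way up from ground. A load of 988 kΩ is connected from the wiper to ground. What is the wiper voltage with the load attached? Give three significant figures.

V ≈ 1.56 V

The wiper splits the pot into (1−α)R = 440.4 kΩ above and αR = 321.6 kΩ below.
Lower section ‖ load = 242.6 kΩ.
V_wiper = 4.40 × 242.6/(440.4 + 242.6) = 1.56 V.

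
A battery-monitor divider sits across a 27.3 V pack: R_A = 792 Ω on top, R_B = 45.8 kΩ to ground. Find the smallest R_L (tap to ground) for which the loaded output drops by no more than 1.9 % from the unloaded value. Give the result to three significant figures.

R_L(min) ≈ 40.2 kΩ

Output resistance R_th = R_A‖R_B = (792 × 45800)/46590 = 778.5 Ω.
The fractional drop is R_th/(R_th + R_L); requiring this ≤ 0.0190 gives R_L ≥ R_th(1/0.0190 − 1) = 778.5 × 51.63 = 40.2 kΩ.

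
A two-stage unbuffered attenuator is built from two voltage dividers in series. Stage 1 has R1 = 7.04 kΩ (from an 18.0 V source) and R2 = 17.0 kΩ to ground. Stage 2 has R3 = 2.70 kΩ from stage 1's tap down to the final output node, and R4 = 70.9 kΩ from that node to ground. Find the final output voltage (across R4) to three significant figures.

Stage 2 presents R3+R4 = 73.60 kΩ as a load on stage 1's tap.
Stage 1's lower leg becomes R2‖(R3+R4) = 13.81 kΩ, so V_mid = 18.0 × 13.81/20.85 = 11.92 V.
Stage 2 is itself unloaded: V_out = V_mid × R4/(R3+R4) = 11.92 × 70.9/73.60 = 11.5 V.

V_out ≈ 11.5 V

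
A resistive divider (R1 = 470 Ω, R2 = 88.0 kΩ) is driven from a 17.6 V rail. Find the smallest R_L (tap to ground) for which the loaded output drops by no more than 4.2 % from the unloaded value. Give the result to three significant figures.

R_L(min) ≈ 10.7 kΩ

Output resistance R_th = R1‖R2 = (470 × 88000)/88470 = 467.5 Ω.
The fractional drop is R_th/(R_th + R_L); requiring this ≤ 0.0420 gives R_L ≥ R_th(1/0.0420 − 1) = 467.5 × 22.81 = 10.7 kΩ.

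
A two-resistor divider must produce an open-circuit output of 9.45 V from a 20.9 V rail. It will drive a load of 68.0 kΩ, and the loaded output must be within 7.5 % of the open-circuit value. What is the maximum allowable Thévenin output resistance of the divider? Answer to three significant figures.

Loading drop = R_th/(R_th + R_L) ≤ 0.0750, so R_th ≤ R_L · ε/(1−ε) = 68.0 kΩ × 0.0750/0.9250 = 5.51 kΩ.

R_th ≤ 5.51 kΩ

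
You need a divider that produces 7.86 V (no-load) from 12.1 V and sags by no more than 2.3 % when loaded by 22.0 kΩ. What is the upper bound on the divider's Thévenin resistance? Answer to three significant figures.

Loading drop = R_th/(R_th + R_L) ≤ 0.0230, so R_th ≤ R_L · ε/(1−ε) = 22.0 kΩ × 0.0230/0.9770 = 518 Ω.
(Any R1, R2 with R2/(R1+R2) = 0.650 and R1‖R2 ≤ 518 Ω will meet the spec.)

R_th ≤ 518 Ω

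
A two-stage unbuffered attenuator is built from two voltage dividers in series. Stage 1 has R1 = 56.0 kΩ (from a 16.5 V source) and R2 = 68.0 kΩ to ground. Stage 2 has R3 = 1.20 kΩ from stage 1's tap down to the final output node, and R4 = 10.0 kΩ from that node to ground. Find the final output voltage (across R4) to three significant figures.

Stage 2 presents R3+R4 = 11.20 kΩ as a load on stage 1's tap.
Stage 1's lower leg becomes R2‖(R3+R4) = 9.616 kΩ, so V_mid = 16.5 × 9.616/65.62 = 2.418 V.
Stage 2 is itself unloaded: V_out = V_mid × R4/(R3+R4) = 2.418 × 10.0/11.20 = 2.16 V.

V_out ≈ 2.16 V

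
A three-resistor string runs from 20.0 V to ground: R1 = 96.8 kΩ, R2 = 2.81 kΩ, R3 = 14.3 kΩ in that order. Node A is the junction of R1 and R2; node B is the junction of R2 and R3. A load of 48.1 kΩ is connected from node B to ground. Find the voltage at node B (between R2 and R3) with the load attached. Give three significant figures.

At node B, R3 is in parallel with the load: R3‖R_L = 11.02 kΩ.
Below node A the resistance is R2 + (R3‖R_L) = 13.83 kΩ, so V_A = 20.0 × 13.83/110.6 = 2.501 V.
Then V_B = V_A × (R3‖R_L)/(R2 + R3‖R_L) = 2.501 × 11.02/13.83 = 1.99 V.

V ≈ 1.99 V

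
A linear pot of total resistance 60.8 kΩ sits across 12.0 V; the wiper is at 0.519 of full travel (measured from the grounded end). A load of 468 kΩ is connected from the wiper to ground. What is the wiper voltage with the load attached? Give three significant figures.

The wiper splits the pot into (1−α)R = 29.24 kΩ above and αR = 31.56 kΩ below.
Lower section ‖ load = 29.56 kΩ.
V_wiper = 12.0 × 29.56/(29.24 + 29.56) = 6.03 V.

V ≈ 6.03 V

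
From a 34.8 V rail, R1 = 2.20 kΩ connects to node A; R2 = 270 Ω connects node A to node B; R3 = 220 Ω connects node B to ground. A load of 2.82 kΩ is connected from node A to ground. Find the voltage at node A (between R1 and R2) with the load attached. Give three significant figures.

Below node A the series string R2+R3 = 490.0 Ω sits in parallel with the 2820 Ω load: 417.5 Ω.
V_A = 34.8 × 417.5/(2200 + 417.5) = 5.55 V.

V ≈ 5.55 V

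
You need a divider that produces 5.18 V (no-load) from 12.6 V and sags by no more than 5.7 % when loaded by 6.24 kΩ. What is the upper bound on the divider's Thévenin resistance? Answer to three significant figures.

Loading drop = R_th/(R_th + R_L) ≤ 0.0570, so R_th ≤ R_L · ε/(1−ε) = 6.24 kΩ × 0.0570/0.9430 = 377 Ω.
(Any R1, R2 with R2/(R1+R2) = 0.411 and R1‖R2 ≤ 377 Ω will meet the spec.)

R_th ≤ 377 Ω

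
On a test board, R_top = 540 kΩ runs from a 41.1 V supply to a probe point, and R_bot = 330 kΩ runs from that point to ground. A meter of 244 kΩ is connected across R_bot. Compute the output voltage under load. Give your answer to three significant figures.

The load sits in parallel with R_bot: R_bot‖R_L = (330 × 244) / (330 + 244) = 140.3 kΩ.
V_out = 41.1 × 140.3 / (540 + 140.3) = 41.1 × 140.3/680.3 = 8.48 V.

V_out ≈ 8.48 V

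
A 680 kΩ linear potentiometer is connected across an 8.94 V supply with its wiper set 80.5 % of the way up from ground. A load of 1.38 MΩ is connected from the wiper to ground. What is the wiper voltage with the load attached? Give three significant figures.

The wiper splits the pot into (1−α)R = 132.6 kΩ above and αR = 547.4 kΩ below.
Lower section ‖ load = 391.9 kΩ.
V_wiper = 8.94 × 391.9/(132.6 + 391.9) = 6.68 V.

V ≈ 6.68 V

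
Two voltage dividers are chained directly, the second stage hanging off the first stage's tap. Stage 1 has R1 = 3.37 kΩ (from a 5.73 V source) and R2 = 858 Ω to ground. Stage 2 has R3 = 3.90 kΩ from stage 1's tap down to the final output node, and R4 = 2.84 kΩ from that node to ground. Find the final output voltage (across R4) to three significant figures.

V_out ≈ 0.445 V

Stage 2 presents R3+R4 = 6740 Ω as a load on stage 1's tap.
Stage 1's lower leg becomes R2‖(R3+R4) = 761.1 Ω, so V_mid = 5.73 × 761.1/4131 = 1.056 V.
Stage 2 is itself unloaded: V_out = V_mid × R4/(R3+R4) = 1.056 × 2840/6740 = 0.445 V.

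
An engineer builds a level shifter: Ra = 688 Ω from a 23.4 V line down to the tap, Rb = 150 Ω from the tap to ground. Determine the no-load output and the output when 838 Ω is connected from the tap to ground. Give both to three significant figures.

Unloaded: 4.19 V; loaded: 3.65 V

Open-circuit: V = 23.4 × 150/(688 + 150) = 4.19 V.
With the load, Rb becomes Rb‖R_L = 127.2 Ω, so V = 23.4 × 127.2/815.2 = 3.65 V.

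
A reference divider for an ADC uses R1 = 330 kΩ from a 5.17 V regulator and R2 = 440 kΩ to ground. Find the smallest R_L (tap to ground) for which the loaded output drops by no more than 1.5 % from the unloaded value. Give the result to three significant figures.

Output resistance R_th = R1‖R2 = (330 × 440)/770.0 = 188.6 kΩ.
The fractional drop is R_th/(R_th + R_L); requiring this ≤ 0.0150 gives R_L ≥ R_th(1/0.0150 − 1) = 188.6 × 65.67 = 12.4 MΩ.

R_L(min) ≈ 12.4 MΩ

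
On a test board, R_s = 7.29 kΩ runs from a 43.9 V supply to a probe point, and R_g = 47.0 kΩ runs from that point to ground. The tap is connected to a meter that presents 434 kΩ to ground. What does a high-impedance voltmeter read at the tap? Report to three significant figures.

The load sits in parallel with R_g: R_g‖R_L = (47.0 × 434) / (47.0 + 434) = 42.41 kΩ.
V_out = 43.9 × 42.41 / (7.29 + 42.41) = 43.9 × 42.41/49.70 = 37.5 V.
(Unloaded it would have been 38.0 V.)

V_out ≈ 37.5 V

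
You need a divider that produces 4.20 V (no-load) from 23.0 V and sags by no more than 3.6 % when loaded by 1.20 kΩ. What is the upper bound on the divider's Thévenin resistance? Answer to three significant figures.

R_th ≤ 44.8 Ω

Loading drop = R_th/(R_th + R_L) ≤ 0.0360, so R_th ≤ R_L · ε/(1−ε) = 1.20 kΩ × 0.0360/0.9640 = 44.8 Ω.
(Any R1, R2 with R2/(R1+R2) = 0.183 and R1‖R2 ≤ 44.8 Ω will meet the spec.)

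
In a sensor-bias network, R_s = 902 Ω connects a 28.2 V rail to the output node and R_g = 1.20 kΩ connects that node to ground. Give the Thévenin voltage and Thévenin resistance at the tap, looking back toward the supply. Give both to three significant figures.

V_th is the open-circuit tap voltage: 28.2 × 1200/(902 + 1200) = 16.1 V.
With the supply zeroed, R_s and R_g appear in parallel from the tap: R_th = R_s‖R_g = (902 × 1200)/2102 = 515 Ω.

V_th = 16.1 V, R_th = 515 Ω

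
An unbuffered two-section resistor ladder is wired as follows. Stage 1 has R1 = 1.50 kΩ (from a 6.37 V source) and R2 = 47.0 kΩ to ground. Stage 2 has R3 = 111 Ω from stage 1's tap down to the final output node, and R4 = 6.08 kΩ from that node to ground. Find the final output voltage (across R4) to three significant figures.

Stage 2 presents R3+R4 = 6191 Ω as a load on stage 1's tap.
Stage 1's lower leg becomes R2‖(R3+R4) = 5470 Ω, so V_mid = 6.37 × 5470/6970 = 4.999 V.
Stage 2 is itself unloaded: V_out = V_mid × R4/(R3+R4) = 4.999 × 6080/6191 = 4.91 V.

V_out ≈ 4.91 V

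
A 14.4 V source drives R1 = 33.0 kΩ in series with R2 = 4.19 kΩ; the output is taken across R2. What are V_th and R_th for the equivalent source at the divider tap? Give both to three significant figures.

V_th = 1.62 V, R_th = 3.72 kΩ

V_th is the open-circuit tap voltage: 14.4 × 4.19/(33.0 + 4.19) = 1.62 V.
With the supply zeroed, R1 and R2 appear in parallel from the tap: R_th = R1‖R2 = (33.0 × 4.19)/37.19 = 3.72 kΩ.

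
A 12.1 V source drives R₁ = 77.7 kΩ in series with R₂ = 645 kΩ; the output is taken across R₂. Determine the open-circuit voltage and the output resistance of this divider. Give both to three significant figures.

V_th is the open-circuit tap voltage: 12.1 × 645/(77.7 + 645) = 10.8 V.
With the supply zeroed, R₁ and R₂ appear in parallel from the tap: R_th = R₁‖R₂ = (77.7 × 645)/722.7 = 69.3 kΩ.

V_th = 10.8 V, R_th = 69.3 kΩ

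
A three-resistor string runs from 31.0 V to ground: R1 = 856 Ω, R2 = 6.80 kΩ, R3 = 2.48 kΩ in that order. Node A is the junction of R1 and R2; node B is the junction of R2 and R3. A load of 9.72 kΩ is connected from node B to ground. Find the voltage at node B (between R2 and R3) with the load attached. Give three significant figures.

At node B, R3 is in parallel with the load: R3‖R_L = 1976 Ω.
Below node A the resistance is R2 + (R3‖R_L) = 8776 Ω, so V_A = 31.0 × 8776/9632 = 28.24 V.
Then V_B = V_A × (R3‖R_L)/(R2 + R3‖R_L) = 28.24 × 1976/8776 = 6.36 V.

V ≈ 6.36 V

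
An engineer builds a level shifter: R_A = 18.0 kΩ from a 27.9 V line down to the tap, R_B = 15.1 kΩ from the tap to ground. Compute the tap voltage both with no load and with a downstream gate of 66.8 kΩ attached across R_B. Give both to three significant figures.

Open-circuit: V = 27.9 × 15.1/(18.0 + 15.1) = 12.7 V.
With the load, R_B becomes R_B‖R_L = 12.32 kΩ, so V = 27.9 × 12.32/30.32 = 11.3 V.

Unloaded: 12.7 V; loaded: 11.3 V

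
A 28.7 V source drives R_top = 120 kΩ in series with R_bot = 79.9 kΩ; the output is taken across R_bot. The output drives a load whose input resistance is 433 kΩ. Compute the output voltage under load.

The load sits in parallel with R_bot: R_bot‖R_L = (79.9 × 433) / (79.9 + 433) = 67.45 kΩ.
V_out = 28.7 × 67.45 / (120 + 67.45) = 28.7 × 67.45/187.5 = 10.3 V.
(Unloaded it would have been 11.5 V.)

V_out ≈ 10.3 V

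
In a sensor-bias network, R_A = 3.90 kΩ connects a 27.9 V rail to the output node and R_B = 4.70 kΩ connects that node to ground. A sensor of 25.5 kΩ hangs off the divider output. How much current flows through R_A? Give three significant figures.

I ≈ 3.55 mA

R_B‖R_L = 3.969 kΩ, so the source sees R_A + R_B‖R_L = 7.869 kΩ.
I = 27.9 V / 7.869 kΩ = 3.55 mA.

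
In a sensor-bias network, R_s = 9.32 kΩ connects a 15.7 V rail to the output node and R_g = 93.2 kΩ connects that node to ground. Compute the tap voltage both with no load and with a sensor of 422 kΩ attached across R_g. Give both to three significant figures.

Open-circuit: V = 15.7 × 93.2/(9.32 + 93.2) = 14.3 V.
With the load, R_g becomes R_g‖R_L = 76.34 kΩ, so V = 15.7 × 76.34/85.66 = 14.0 V.

Unloaded: 14.3 V; loaded: 14.0 V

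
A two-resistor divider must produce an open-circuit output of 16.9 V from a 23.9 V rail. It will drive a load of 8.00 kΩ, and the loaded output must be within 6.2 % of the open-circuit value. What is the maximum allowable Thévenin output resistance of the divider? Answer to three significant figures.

Loading drop = R_th/(R_th + R_L) ≤ 0.0620, so R_th ≤ R_L · ε/(1−ε) = 8.00 kΩ × 0.0620/0.9380 = 529 Ω.
(Any R1, R2 with R2/(R1+R2) = 0.707 and R1‖R2 ≤ 529 Ω will meet the spec.)

R_th ≤ 529 Ω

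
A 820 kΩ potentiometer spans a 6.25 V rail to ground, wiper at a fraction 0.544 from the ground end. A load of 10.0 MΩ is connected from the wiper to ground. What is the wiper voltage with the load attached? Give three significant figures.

The wiper splits the pot into (1−α)R = 373.9 kΩ above and αR = 446.1 kΩ below.
Lower section ‖ load = 427.0 kΩ.
V_wiper = 6.25 × 427.0/(373.9 + 427.0) = 3.33 V.

V ≈ 3.33 V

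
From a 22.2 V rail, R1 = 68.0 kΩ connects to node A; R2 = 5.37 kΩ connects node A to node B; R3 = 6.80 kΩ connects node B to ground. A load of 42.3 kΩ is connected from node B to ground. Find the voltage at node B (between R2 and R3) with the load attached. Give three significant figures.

At node B, R3 is in parallel with the load: R3‖R_L = 5.858 kΩ.
Below node A the resistance is R2 + (R3‖R_L) = 11.23 kΩ, so V_A = 22.2 × 11.23/79.23 = 3.146 V.
Then V_B = V_A × (R3‖R_L)/(R2 + R3‖R_L) = 3.146 × 5.858/11.23 = 1.64 V.

V ≈ 1.64 V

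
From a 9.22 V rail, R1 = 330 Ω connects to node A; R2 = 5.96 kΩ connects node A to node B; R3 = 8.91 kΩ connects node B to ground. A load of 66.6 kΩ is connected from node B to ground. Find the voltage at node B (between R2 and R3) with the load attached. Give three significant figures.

V ≈ 5.12 V

At node B, R3 is in parallel with the load: R3‖R_L = 7859 Ω.
Below node A the resistance is R2 + (R3‖R_L) = 13820 Ω, so V_A = 9.22 × 13820/14150 = 9.005 V.
Then V_B = V_A × (R3‖R_L)/(R2 + R3‖R_L) = 9.005 × 7859/13820 = 5.12 V.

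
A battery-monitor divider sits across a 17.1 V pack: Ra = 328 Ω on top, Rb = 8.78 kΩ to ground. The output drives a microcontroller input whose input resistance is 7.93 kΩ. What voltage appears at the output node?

The load sits in parallel with Rb: Rb‖R_L = (8780 × 7930) / (8780 + 7930) = 4167 Ω.
V_out = 17.1 × 4167 / (328 + 4167) = 17.1 × 4167/4495 = 15.9 V.

V_out ≈ 15.9 V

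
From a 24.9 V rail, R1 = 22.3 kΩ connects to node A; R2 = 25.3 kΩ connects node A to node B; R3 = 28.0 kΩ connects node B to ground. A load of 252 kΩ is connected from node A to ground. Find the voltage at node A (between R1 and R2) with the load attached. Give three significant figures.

V ≈ 16.5 V

Below node A the series string R2+R3 = 53.30 kΩ sits in parallel with the 252 kΩ load: 43.99 kΩ.
V_A = 24.9 × 43.99/(22.3 + 43.99) = 16.5 V.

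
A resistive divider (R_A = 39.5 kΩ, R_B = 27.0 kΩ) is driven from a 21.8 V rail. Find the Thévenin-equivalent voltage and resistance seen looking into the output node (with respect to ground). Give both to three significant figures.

V_th = 8.85 V, R_th = 16.0 kΩ

V_th is the open-circuit tap voltage: 21.8 × 27.0/(39.5 + 27.0) = 8.85 V.
With the supply zeroed, R_A and R_B appear in parallel from the tap: R_th = R_A‖R_B = (39.5 × 27.0)/66.50 = 16.0 kΩ.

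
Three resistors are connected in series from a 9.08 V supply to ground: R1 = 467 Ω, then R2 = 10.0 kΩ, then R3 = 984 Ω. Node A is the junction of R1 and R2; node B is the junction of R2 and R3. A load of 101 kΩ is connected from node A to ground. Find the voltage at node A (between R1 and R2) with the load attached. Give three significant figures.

V ≈ 8.67 V

Below node A the series string R2+R3 = 10980 Ω sits in parallel with the 101000 Ω load: 9907 Ω.
V_A = 9.08 × 9907/(467 + 9907) = 8.67 V.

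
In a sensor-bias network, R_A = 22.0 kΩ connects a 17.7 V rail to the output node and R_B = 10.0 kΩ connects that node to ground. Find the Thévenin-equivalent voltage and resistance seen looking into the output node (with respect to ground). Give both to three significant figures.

V_th is the open-circuit tap voltage: 17.7 × 10.0/(22.0 + 10.0) = 5.53 V.
With the supply zeroed, R_A and R_B appear in parallel from the tap: R_th = R_A‖R_B = (22.0 × 10.0)/32.00 = 6.88 kΩ.

V_th = 5.53 V, R_th = 6.88 kΩ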